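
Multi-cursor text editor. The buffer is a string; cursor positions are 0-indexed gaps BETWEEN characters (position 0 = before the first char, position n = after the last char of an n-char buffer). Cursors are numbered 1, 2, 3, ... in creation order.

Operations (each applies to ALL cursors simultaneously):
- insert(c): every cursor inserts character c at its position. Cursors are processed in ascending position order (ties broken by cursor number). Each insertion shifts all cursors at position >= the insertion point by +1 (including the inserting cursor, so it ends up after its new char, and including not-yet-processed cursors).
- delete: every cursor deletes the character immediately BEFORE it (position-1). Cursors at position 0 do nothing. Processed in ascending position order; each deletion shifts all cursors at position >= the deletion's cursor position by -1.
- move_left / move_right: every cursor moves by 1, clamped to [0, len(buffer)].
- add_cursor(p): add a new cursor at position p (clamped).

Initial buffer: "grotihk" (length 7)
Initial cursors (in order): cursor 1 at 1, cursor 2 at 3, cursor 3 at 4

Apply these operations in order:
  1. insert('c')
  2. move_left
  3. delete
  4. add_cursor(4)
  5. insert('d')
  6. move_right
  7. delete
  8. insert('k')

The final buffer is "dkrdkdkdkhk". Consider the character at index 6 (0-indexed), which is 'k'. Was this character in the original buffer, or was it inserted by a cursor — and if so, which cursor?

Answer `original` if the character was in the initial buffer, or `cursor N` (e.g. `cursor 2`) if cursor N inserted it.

Answer: cursor 3

Derivation:
After op 1 (insert('c')): buffer="gcroctcihk" (len 10), cursors c1@2 c2@5 c3@7, authorship .1..2.3...
After op 2 (move_left): buffer="gcroctcihk" (len 10), cursors c1@1 c2@4 c3@6, authorship .1..2.3...
After op 3 (delete): buffer="crccihk" (len 7), cursors c1@0 c2@2 c3@3, authorship 1.23...
After op 4 (add_cursor(4)): buffer="crccihk" (len 7), cursors c1@0 c2@2 c3@3 c4@4, authorship 1.23...
After op 5 (insert('d')): buffer="dcrdcdcdihk" (len 11), cursors c1@1 c2@4 c3@6 c4@8, authorship 11.22334...
After op 6 (move_right): buffer="dcrdcdcdihk" (len 11), cursors c1@2 c2@5 c3@7 c4@9, authorship 11.22334...
After op 7 (delete): buffer="drdddhk" (len 7), cursors c1@1 c2@3 c3@4 c4@5, authorship 1.234..
After op 8 (insert('k')): buffer="dkrdkdkdkhk" (len 11), cursors c1@2 c2@5 c3@7 c4@9, authorship 11.223344..
Authorship (.=original, N=cursor N): 1 1 . 2 2 3 3 4 4 . .
Index 6: author = 3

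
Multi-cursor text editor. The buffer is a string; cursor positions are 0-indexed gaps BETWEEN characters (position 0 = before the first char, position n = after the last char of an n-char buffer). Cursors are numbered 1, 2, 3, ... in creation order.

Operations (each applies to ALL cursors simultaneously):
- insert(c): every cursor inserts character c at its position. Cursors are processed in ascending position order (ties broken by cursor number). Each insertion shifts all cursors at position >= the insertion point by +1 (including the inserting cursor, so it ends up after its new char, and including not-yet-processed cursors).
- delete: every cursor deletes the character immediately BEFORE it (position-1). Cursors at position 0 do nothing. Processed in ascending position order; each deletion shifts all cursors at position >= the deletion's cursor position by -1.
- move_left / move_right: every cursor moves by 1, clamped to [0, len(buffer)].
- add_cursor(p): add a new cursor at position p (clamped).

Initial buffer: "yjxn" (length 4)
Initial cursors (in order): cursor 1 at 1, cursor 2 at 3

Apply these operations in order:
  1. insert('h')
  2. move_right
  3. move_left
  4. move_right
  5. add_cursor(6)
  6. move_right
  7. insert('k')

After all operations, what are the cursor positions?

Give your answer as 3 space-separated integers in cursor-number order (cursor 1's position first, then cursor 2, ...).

Answer: 5 9 9

Derivation:
After op 1 (insert('h')): buffer="yhjxhn" (len 6), cursors c1@2 c2@5, authorship .1..2.
After op 2 (move_right): buffer="yhjxhn" (len 6), cursors c1@3 c2@6, authorship .1..2.
After op 3 (move_left): buffer="yhjxhn" (len 6), cursors c1@2 c2@5, authorship .1..2.
After op 4 (move_right): buffer="yhjxhn" (len 6), cursors c1@3 c2@6, authorship .1..2.
After op 5 (add_cursor(6)): buffer="yhjxhn" (len 6), cursors c1@3 c2@6 c3@6, authorship .1..2.
After op 6 (move_right): buffer="yhjxhn" (len 6), cursors c1@4 c2@6 c3@6, authorship .1..2.
After op 7 (insert('k')): buffer="yhjxkhnkk" (len 9), cursors c1@5 c2@9 c3@9, authorship .1..12.23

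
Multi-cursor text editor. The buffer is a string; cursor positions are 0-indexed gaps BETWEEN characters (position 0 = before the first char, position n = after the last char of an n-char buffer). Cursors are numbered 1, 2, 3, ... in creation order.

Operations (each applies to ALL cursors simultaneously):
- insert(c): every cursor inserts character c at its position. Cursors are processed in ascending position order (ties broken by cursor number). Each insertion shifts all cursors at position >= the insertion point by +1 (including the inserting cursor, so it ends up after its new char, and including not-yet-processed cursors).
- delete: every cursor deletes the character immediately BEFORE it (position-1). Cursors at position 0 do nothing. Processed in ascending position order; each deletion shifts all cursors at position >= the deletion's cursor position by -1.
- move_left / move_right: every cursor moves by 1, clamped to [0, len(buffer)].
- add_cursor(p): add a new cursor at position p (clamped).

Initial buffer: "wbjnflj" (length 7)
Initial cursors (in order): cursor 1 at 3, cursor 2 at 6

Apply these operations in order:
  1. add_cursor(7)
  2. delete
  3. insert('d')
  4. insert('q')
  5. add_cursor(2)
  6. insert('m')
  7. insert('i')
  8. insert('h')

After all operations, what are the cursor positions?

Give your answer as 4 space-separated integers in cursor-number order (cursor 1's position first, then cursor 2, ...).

After op 1 (add_cursor(7)): buffer="wbjnflj" (len 7), cursors c1@3 c2@6 c3@7, authorship .......
After op 2 (delete): buffer="wbnf" (len 4), cursors c1@2 c2@4 c3@4, authorship ....
After op 3 (insert('d')): buffer="wbdnfdd" (len 7), cursors c1@3 c2@7 c3@7, authorship ..1..23
After op 4 (insert('q')): buffer="wbdqnfddqq" (len 10), cursors c1@4 c2@10 c3@10, authorship ..11..2323
After op 5 (add_cursor(2)): buffer="wbdqnfddqq" (len 10), cursors c4@2 c1@4 c2@10 c3@10, authorship ..11..2323
After op 6 (insert('m')): buffer="wbmdqmnfddqqmm" (len 14), cursors c4@3 c1@6 c2@14 c3@14, authorship ..4111..232323
After op 7 (insert('i')): buffer="wbmidqminfddqqmmii" (len 18), cursors c4@4 c1@8 c2@18 c3@18, authorship ..441111..23232323
After op 8 (insert('h')): buffer="wbmihdqmihnfddqqmmiihh" (len 22), cursors c4@5 c1@10 c2@22 c3@22, authorship ..44411111..2323232323

Answer: 10 22 22 5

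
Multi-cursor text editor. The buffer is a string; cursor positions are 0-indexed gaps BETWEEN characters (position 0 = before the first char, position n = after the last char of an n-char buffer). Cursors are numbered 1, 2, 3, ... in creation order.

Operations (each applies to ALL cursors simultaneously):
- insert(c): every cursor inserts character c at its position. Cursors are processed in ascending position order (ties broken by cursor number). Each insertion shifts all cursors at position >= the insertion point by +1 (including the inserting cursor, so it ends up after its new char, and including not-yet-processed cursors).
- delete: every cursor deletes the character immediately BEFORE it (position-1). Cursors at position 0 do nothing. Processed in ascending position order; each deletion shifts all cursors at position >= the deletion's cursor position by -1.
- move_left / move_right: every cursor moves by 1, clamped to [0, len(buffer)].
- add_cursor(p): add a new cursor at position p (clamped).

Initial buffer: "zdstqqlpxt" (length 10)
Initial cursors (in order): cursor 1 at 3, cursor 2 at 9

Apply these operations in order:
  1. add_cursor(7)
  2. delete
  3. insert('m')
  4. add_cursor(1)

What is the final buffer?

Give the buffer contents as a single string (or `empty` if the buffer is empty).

Answer: zdmtqqmpmt

Derivation:
After op 1 (add_cursor(7)): buffer="zdstqqlpxt" (len 10), cursors c1@3 c3@7 c2@9, authorship ..........
After op 2 (delete): buffer="zdtqqpt" (len 7), cursors c1@2 c3@5 c2@6, authorship .......
After op 3 (insert('m')): buffer="zdmtqqmpmt" (len 10), cursors c1@3 c3@7 c2@9, authorship ..1...3.2.
After op 4 (add_cursor(1)): buffer="zdmtqqmpmt" (len 10), cursors c4@1 c1@3 c3@7 c2@9, authorship ..1...3.2.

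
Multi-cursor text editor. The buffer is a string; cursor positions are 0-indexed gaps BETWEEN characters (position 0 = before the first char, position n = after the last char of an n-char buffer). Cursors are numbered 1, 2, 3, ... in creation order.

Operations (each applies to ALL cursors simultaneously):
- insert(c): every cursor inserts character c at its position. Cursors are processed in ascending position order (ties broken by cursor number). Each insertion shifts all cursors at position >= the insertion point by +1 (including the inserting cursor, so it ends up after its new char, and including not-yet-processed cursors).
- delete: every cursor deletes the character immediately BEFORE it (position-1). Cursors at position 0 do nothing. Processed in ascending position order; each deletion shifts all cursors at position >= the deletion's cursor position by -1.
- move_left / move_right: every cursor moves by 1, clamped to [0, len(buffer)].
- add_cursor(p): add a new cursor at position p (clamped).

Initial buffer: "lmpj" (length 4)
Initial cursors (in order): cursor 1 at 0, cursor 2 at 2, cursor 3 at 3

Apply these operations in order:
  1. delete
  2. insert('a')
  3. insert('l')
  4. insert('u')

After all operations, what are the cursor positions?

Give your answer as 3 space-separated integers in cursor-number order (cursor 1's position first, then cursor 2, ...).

Answer: 3 10 10

Derivation:
After op 1 (delete): buffer="lj" (len 2), cursors c1@0 c2@1 c3@1, authorship ..
After op 2 (insert('a')): buffer="alaaj" (len 5), cursors c1@1 c2@4 c3@4, authorship 1.23.
After op 3 (insert('l')): buffer="allaallj" (len 8), cursors c1@2 c2@7 c3@7, authorship 11.2323.
After op 4 (insert('u')): buffer="alulaalluuj" (len 11), cursors c1@3 c2@10 c3@10, authorship 111.232323.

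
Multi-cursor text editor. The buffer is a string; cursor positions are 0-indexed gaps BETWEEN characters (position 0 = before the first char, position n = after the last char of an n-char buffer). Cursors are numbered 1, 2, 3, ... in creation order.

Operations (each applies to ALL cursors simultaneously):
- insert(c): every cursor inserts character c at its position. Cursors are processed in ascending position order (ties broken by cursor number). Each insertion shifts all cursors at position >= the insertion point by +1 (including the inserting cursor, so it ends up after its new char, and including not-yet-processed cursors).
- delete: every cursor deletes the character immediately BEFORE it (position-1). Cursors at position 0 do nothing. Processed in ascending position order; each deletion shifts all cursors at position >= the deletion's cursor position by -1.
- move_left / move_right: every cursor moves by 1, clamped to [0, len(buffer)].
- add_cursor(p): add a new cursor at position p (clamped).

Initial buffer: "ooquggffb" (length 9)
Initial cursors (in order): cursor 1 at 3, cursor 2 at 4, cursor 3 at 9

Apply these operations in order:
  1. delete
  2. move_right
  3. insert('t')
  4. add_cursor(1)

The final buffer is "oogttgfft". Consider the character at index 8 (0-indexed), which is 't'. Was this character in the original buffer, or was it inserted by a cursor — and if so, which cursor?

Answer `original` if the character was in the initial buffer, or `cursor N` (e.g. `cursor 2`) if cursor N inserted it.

Answer: cursor 3

Derivation:
After op 1 (delete): buffer="ooggff" (len 6), cursors c1@2 c2@2 c3@6, authorship ......
After op 2 (move_right): buffer="ooggff" (len 6), cursors c1@3 c2@3 c3@6, authorship ......
After op 3 (insert('t')): buffer="oogttgfft" (len 9), cursors c1@5 c2@5 c3@9, authorship ...12...3
After op 4 (add_cursor(1)): buffer="oogttgfft" (len 9), cursors c4@1 c1@5 c2@5 c3@9, authorship ...12...3
Authorship (.=original, N=cursor N): . . . 1 2 . . . 3
Index 8: author = 3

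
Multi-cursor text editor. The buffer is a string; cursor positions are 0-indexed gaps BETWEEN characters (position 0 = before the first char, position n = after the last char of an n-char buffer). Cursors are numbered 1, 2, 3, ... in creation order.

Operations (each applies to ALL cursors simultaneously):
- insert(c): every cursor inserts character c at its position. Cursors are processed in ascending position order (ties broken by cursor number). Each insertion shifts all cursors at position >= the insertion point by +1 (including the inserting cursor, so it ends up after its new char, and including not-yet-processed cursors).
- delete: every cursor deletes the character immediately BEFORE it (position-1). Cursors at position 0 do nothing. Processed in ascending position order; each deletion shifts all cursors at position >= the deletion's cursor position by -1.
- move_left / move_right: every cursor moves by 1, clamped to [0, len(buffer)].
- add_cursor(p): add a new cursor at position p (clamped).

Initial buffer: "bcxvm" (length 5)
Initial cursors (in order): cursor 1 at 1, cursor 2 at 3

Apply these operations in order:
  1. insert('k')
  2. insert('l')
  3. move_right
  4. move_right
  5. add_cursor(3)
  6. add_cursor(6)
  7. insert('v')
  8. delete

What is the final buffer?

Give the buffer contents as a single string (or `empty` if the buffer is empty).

After op 1 (insert('k')): buffer="bkcxkvm" (len 7), cursors c1@2 c2@5, authorship .1..2..
After op 2 (insert('l')): buffer="bklcxklvm" (len 9), cursors c1@3 c2@7, authorship .11..22..
After op 3 (move_right): buffer="bklcxklvm" (len 9), cursors c1@4 c2@8, authorship .11..22..
After op 4 (move_right): buffer="bklcxklvm" (len 9), cursors c1@5 c2@9, authorship .11..22..
After op 5 (add_cursor(3)): buffer="bklcxklvm" (len 9), cursors c3@3 c1@5 c2@9, authorship .11..22..
After op 6 (add_cursor(6)): buffer="bklcxklvm" (len 9), cursors c3@3 c1@5 c4@6 c2@9, authorship .11..22..
After op 7 (insert('v')): buffer="bklvcxvkvlvmv" (len 13), cursors c3@4 c1@7 c4@9 c2@13, authorship .113..1242..2
After op 8 (delete): buffer="bklcxklvm" (len 9), cursors c3@3 c1@5 c4@6 c2@9, authorship .11..22..

Answer: bklcxklvm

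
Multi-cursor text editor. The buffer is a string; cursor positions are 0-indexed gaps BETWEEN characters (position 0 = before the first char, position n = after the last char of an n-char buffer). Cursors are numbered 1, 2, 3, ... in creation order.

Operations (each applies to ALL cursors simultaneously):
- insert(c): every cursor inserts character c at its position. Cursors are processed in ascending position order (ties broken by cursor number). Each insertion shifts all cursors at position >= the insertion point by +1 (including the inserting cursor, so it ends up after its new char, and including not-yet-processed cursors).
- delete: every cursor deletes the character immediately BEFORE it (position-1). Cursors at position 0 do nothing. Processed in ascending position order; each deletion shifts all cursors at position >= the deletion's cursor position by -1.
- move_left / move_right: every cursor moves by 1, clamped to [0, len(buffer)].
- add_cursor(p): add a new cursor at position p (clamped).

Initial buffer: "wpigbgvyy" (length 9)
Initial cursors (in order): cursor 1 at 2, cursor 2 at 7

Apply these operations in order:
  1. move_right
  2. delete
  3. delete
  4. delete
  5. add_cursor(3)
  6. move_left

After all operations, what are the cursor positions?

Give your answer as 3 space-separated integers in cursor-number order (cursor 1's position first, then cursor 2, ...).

After op 1 (move_right): buffer="wpigbgvyy" (len 9), cursors c1@3 c2@8, authorship .........
After op 2 (delete): buffer="wpgbgvy" (len 7), cursors c1@2 c2@6, authorship .......
After op 3 (delete): buffer="wgbgy" (len 5), cursors c1@1 c2@4, authorship .....
After op 4 (delete): buffer="gby" (len 3), cursors c1@0 c2@2, authorship ...
After op 5 (add_cursor(3)): buffer="gby" (len 3), cursors c1@0 c2@2 c3@3, authorship ...
After op 6 (move_left): buffer="gby" (len 3), cursors c1@0 c2@1 c3@2, authorship ...

Answer: 0 1 2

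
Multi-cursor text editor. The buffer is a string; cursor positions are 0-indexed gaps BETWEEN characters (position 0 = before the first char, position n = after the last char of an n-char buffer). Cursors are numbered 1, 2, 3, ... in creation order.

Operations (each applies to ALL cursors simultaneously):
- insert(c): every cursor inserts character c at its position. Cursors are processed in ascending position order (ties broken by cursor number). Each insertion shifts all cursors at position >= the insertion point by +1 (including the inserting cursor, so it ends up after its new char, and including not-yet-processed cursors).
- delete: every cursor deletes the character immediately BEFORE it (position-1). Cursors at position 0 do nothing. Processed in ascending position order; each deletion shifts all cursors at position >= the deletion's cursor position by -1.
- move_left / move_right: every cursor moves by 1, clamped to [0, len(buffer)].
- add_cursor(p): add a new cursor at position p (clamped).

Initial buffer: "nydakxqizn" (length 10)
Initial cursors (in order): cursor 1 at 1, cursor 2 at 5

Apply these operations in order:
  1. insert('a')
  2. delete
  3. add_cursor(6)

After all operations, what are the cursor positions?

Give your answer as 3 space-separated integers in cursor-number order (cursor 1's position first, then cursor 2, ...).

Answer: 1 5 6

Derivation:
After op 1 (insert('a')): buffer="naydakaxqizn" (len 12), cursors c1@2 c2@7, authorship .1....2.....
After op 2 (delete): buffer="nydakxqizn" (len 10), cursors c1@1 c2@5, authorship ..........
After op 3 (add_cursor(6)): buffer="nydakxqizn" (len 10), cursors c1@1 c2@5 c3@6, authorship ..........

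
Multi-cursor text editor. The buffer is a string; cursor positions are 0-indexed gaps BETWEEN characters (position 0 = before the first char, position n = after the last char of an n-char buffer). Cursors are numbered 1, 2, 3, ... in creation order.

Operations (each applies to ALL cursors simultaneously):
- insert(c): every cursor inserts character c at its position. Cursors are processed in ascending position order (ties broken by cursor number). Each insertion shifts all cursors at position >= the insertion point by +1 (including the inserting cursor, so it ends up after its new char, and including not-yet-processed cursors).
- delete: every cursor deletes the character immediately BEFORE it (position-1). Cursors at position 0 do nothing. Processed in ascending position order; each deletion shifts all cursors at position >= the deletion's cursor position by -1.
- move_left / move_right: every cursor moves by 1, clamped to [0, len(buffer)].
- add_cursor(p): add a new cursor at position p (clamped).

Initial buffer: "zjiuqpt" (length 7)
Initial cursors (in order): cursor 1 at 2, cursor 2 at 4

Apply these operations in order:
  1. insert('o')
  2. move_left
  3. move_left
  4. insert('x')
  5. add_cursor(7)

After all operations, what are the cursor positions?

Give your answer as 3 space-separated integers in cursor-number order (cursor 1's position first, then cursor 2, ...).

Answer: 2 6 7

Derivation:
After op 1 (insert('o')): buffer="zjoiuoqpt" (len 9), cursors c1@3 c2@6, authorship ..1..2...
After op 2 (move_left): buffer="zjoiuoqpt" (len 9), cursors c1@2 c2@5, authorship ..1..2...
After op 3 (move_left): buffer="zjoiuoqpt" (len 9), cursors c1@1 c2@4, authorship ..1..2...
After op 4 (insert('x')): buffer="zxjoixuoqpt" (len 11), cursors c1@2 c2@6, authorship .1.1.2.2...
After op 5 (add_cursor(7)): buffer="zxjoixuoqpt" (len 11), cursors c1@2 c2@6 c3@7, authorship .1.1.2.2...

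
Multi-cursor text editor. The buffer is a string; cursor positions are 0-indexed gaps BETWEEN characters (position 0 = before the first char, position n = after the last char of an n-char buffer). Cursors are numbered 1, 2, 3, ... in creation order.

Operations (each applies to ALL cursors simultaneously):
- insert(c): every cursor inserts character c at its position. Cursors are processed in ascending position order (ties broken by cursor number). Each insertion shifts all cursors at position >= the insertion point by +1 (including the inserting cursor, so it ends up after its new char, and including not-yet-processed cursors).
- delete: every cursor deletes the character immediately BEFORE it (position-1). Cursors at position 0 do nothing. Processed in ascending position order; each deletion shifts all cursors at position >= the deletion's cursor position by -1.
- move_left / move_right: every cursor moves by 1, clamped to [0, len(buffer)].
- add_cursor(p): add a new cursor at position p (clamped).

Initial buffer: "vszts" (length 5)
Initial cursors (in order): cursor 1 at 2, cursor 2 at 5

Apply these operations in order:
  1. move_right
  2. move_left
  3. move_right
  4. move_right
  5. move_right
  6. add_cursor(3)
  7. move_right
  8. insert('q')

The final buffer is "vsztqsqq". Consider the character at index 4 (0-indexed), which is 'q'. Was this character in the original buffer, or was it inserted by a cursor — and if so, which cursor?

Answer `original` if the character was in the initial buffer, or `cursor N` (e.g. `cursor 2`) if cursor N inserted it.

After op 1 (move_right): buffer="vszts" (len 5), cursors c1@3 c2@5, authorship .....
After op 2 (move_left): buffer="vszts" (len 5), cursors c1@2 c2@4, authorship .....
After op 3 (move_right): buffer="vszts" (len 5), cursors c1@3 c2@5, authorship .....
After op 4 (move_right): buffer="vszts" (len 5), cursors c1@4 c2@5, authorship .....
After op 5 (move_right): buffer="vszts" (len 5), cursors c1@5 c2@5, authorship .....
After op 6 (add_cursor(3)): buffer="vszts" (len 5), cursors c3@3 c1@5 c2@5, authorship .....
After op 7 (move_right): buffer="vszts" (len 5), cursors c3@4 c1@5 c2@5, authorship .....
After op 8 (insert('q')): buffer="vsztqsqq" (len 8), cursors c3@5 c1@8 c2@8, authorship ....3.12
Authorship (.=original, N=cursor N): . . . . 3 . 1 2
Index 4: author = 3

Answer: cursor 3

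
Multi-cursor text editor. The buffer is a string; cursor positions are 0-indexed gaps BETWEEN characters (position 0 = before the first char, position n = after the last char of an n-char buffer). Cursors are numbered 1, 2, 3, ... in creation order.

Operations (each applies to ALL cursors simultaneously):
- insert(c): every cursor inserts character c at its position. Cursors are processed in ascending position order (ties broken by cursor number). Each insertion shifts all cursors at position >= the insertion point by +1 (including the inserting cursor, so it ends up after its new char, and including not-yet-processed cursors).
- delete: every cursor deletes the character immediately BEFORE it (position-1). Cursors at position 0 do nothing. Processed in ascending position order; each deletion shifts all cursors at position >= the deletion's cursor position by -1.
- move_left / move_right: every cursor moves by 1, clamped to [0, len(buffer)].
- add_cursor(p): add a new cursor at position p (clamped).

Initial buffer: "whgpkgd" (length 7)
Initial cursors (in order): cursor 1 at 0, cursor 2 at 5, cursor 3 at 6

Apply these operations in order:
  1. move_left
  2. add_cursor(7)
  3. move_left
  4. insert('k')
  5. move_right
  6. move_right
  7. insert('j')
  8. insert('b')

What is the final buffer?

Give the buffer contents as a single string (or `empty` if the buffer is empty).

Answer: kwhjbgkpkjbkgjbkdjb

Derivation:
After op 1 (move_left): buffer="whgpkgd" (len 7), cursors c1@0 c2@4 c3@5, authorship .......
After op 2 (add_cursor(7)): buffer="whgpkgd" (len 7), cursors c1@0 c2@4 c3@5 c4@7, authorship .......
After op 3 (move_left): buffer="whgpkgd" (len 7), cursors c1@0 c2@3 c3@4 c4@6, authorship .......
After op 4 (insert('k')): buffer="kwhgkpkkgkd" (len 11), cursors c1@1 c2@5 c3@7 c4@10, authorship 1...2.3..4.
After op 5 (move_right): buffer="kwhgkpkkgkd" (len 11), cursors c1@2 c2@6 c3@8 c4@11, authorship 1...2.3..4.
After op 6 (move_right): buffer="kwhgkpkkgkd" (len 11), cursors c1@3 c2@7 c3@9 c4@11, authorship 1...2.3..4.
After op 7 (insert('j')): buffer="kwhjgkpkjkgjkdj" (len 15), cursors c1@4 c2@9 c3@12 c4@15, authorship 1..1.2.32..34.4
After op 8 (insert('b')): buffer="kwhjbgkpkjbkgjbkdjb" (len 19), cursors c1@5 c2@11 c3@15 c4@19, authorship 1..11.2.322..334.44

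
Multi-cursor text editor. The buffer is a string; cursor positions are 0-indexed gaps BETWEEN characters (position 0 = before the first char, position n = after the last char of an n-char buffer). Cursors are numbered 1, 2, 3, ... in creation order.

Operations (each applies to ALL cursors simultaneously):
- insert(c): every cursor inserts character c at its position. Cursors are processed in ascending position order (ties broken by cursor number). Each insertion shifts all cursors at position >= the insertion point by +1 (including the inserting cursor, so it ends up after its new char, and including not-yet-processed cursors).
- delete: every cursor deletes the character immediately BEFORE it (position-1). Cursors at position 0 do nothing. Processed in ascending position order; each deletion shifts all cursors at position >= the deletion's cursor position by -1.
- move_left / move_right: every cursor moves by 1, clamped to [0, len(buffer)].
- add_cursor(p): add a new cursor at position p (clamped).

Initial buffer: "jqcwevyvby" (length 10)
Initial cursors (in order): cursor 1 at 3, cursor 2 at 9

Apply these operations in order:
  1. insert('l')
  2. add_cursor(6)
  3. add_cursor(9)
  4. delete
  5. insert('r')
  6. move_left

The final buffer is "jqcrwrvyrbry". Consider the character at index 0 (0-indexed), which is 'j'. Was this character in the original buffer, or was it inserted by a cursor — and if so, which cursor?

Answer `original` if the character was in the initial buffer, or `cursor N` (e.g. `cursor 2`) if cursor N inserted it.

After op 1 (insert('l')): buffer="jqclwevyvbly" (len 12), cursors c1@4 c2@11, authorship ...1......2.
After op 2 (add_cursor(6)): buffer="jqclwevyvbly" (len 12), cursors c1@4 c3@6 c2@11, authorship ...1......2.
After op 3 (add_cursor(9)): buffer="jqclwevyvbly" (len 12), cursors c1@4 c3@6 c4@9 c2@11, authorship ...1......2.
After op 4 (delete): buffer="jqcwvyby" (len 8), cursors c1@3 c3@4 c4@6 c2@7, authorship ........
After op 5 (insert('r')): buffer="jqcrwrvyrbry" (len 12), cursors c1@4 c3@6 c4@9 c2@11, authorship ...1.3..4.2.
After op 6 (move_left): buffer="jqcrwrvyrbry" (len 12), cursors c1@3 c3@5 c4@8 c2@10, authorship ...1.3..4.2.
Authorship (.=original, N=cursor N): . . . 1 . 3 . . 4 . 2 .
Index 0: author = original

Answer: original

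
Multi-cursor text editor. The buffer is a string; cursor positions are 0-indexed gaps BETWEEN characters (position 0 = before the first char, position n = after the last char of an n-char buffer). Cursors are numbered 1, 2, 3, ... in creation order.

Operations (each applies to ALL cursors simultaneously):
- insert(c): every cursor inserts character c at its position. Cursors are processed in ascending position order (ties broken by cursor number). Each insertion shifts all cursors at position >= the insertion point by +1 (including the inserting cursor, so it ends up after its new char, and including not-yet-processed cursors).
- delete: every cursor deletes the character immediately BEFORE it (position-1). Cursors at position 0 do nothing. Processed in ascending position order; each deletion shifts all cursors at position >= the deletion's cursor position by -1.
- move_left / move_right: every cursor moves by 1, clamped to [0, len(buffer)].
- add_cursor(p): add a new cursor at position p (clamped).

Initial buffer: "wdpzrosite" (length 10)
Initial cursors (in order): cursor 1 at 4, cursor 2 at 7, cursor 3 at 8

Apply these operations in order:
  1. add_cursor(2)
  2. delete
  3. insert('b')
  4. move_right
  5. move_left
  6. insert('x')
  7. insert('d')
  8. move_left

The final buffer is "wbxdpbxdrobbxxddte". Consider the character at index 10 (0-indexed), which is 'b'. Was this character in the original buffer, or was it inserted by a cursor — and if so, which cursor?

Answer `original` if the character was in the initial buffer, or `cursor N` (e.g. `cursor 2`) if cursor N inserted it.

Answer: cursor 2

Derivation:
After op 1 (add_cursor(2)): buffer="wdpzrosite" (len 10), cursors c4@2 c1@4 c2@7 c3@8, authorship ..........
After op 2 (delete): buffer="wprote" (len 6), cursors c4@1 c1@2 c2@4 c3@4, authorship ......
After op 3 (insert('b')): buffer="wbpbrobbte" (len 10), cursors c4@2 c1@4 c2@8 c3@8, authorship .4.1..23..
After op 4 (move_right): buffer="wbpbrobbte" (len 10), cursors c4@3 c1@5 c2@9 c3@9, authorship .4.1..23..
After op 5 (move_left): buffer="wbpbrobbte" (len 10), cursors c4@2 c1@4 c2@8 c3@8, authorship .4.1..23..
After op 6 (insert('x')): buffer="wbxpbxrobbxxte" (len 14), cursors c4@3 c1@6 c2@12 c3@12, authorship .44.11..2323..
After op 7 (insert('d')): buffer="wbxdpbxdrobbxxddte" (len 18), cursors c4@4 c1@8 c2@16 c3@16, authorship .444.111..232323..
After op 8 (move_left): buffer="wbxdpbxdrobbxxddte" (len 18), cursors c4@3 c1@7 c2@15 c3@15, authorship .444.111..232323..
Authorship (.=original, N=cursor N): . 4 4 4 . 1 1 1 . . 2 3 2 3 2 3 . .
Index 10: author = 2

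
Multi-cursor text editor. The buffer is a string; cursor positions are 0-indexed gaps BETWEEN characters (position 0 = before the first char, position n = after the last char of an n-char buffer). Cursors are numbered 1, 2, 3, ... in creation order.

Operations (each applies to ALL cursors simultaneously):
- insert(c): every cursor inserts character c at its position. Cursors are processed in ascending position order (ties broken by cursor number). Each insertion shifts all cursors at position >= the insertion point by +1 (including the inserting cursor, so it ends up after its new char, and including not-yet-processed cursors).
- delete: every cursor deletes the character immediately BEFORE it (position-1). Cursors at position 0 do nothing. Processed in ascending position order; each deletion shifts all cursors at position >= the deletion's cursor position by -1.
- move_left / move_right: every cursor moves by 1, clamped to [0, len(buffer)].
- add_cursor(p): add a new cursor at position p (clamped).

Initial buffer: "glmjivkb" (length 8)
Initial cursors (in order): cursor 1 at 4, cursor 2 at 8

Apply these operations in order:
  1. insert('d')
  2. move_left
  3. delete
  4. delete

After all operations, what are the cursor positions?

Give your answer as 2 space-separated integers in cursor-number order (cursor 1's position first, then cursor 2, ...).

Answer: 2 5

Derivation:
After op 1 (insert('d')): buffer="glmjdivkbd" (len 10), cursors c1@5 c2@10, authorship ....1....2
After op 2 (move_left): buffer="glmjdivkbd" (len 10), cursors c1@4 c2@9, authorship ....1....2
After op 3 (delete): buffer="glmdivkd" (len 8), cursors c1@3 c2@7, authorship ...1...2
After op 4 (delete): buffer="gldivd" (len 6), cursors c1@2 c2@5, authorship ..1..2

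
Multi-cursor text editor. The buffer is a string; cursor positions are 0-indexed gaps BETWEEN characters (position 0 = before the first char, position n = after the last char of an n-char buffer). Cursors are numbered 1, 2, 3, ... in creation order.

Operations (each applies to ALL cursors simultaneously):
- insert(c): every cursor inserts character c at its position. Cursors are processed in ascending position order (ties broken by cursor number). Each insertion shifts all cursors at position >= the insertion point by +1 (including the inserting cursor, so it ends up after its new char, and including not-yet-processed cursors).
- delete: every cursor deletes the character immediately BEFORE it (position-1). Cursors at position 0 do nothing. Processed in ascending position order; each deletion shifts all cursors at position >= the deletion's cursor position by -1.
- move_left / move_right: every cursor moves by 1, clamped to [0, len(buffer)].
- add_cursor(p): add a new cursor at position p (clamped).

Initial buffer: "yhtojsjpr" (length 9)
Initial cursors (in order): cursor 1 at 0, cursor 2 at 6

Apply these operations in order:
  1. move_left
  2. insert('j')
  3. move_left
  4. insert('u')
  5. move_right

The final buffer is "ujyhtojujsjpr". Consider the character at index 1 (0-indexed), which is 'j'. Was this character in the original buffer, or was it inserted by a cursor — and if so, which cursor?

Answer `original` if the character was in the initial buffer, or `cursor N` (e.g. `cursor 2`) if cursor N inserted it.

Answer: cursor 1

Derivation:
After op 1 (move_left): buffer="yhtojsjpr" (len 9), cursors c1@0 c2@5, authorship .........
After op 2 (insert('j')): buffer="jyhtojjsjpr" (len 11), cursors c1@1 c2@7, authorship 1.....2....
After op 3 (move_left): buffer="jyhtojjsjpr" (len 11), cursors c1@0 c2@6, authorship 1.....2....
After op 4 (insert('u')): buffer="ujyhtojujsjpr" (len 13), cursors c1@1 c2@8, authorship 11.....22....
After op 5 (move_right): buffer="ujyhtojujsjpr" (len 13), cursors c1@2 c2@9, authorship 11.....22....
Authorship (.=original, N=cursor N): 1 1 . . . . . 2 2 . . . .
Index 1: author = 1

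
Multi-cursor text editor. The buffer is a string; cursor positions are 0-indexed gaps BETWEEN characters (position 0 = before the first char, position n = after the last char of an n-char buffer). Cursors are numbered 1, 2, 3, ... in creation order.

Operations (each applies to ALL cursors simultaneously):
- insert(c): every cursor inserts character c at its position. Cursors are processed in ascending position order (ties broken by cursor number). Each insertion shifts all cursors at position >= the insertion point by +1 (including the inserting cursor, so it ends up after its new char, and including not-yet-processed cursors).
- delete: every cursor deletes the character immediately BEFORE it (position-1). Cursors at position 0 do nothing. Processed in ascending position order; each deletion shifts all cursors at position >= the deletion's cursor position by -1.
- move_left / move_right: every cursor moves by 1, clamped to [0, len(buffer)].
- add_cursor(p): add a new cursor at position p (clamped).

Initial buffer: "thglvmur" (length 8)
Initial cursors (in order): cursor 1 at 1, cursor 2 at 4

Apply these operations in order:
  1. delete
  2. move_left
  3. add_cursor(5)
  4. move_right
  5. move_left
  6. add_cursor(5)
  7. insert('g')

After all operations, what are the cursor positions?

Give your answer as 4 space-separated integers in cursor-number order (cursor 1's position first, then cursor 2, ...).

Answer: 1 3 9 9

Derivation:
After op 1 (delete): buffer="hgvmur" (len 6), cursors c1@0 c2@2, authorship ......
After op 2 (move_left): buffer="hgvmur" (len 6), cursors c1@0 c2@1, authorship ......
After op 3 (add_cursor(5)): buffer="hgvmur" (len 6), cursors c1@0 c2@1 c3@5, authorship ......
After op 4 (move_right): buffer="hgvmur" (len 6), cursors c1@1 c2@2 c3@6, authorship ......
After op 5 (move_left): buffer="hgvmur" (len 6), cursors c1@0 c2@1 c3@5, authorship ......
After op 6 (add_cursor(5)): buffer="hgvmur" (len 6), cursors c1@0 c2@1 c3@5 c4@5, authorship ......
After op 7 (insert('g')): buffer="ghggvmuggr" (len 10), cursors c1@1 c2@3 c3@9 c4@9, authorship 1.2....34.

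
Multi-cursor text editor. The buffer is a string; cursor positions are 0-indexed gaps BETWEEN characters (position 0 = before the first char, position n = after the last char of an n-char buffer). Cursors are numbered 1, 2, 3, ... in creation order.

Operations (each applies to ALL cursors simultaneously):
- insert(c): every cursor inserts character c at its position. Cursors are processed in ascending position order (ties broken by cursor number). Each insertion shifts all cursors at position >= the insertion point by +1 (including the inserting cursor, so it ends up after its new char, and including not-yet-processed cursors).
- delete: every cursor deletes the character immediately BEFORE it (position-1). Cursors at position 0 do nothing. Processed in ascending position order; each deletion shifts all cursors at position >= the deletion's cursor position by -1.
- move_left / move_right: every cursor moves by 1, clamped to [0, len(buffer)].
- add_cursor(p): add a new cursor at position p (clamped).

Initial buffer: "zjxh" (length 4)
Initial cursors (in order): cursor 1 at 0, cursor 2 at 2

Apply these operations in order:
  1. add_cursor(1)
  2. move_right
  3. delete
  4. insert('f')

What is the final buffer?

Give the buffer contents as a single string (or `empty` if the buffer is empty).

Answer: fffh

Derivation:
After op 1 (add_cursor(1)): buffer="zjxh" (len 4), cursors c1@0 c3@1 c2@2, authorship ....
After op 2 (move_right): buffer="zjxh" (len 4), cursors c1@1 c3@2 c2@3, authorship ....
After op 3 (delete): buffer="h" (len 1), cursors c1@0 c2@0 c3@0, authorship .
After op 4 (insert('f')): buffer="fffh" (len 4), cursors c1@3 c2@3 c3@3, authorship 123.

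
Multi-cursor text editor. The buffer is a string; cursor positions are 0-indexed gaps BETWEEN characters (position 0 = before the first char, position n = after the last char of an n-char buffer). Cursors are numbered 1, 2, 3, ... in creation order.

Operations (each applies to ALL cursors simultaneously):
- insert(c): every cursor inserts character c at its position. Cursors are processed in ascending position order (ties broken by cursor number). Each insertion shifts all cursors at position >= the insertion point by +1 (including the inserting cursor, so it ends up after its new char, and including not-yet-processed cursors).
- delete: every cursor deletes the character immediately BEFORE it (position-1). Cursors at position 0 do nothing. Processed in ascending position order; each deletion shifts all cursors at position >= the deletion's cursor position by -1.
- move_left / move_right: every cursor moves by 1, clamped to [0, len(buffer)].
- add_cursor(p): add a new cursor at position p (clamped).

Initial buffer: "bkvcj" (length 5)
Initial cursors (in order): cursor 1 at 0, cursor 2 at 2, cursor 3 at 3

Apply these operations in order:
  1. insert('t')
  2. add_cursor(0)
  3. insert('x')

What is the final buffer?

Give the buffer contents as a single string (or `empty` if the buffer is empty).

Answer: xtxbktxvtxcj

Derivation:
After op 1 (insert('t')): buffer="tbktvtcj" (len 8), cursors c1@1 c2@4 c3@6, authorship 1..2.3..
After op 2 (add_cursor(0)): buffer="tbktvtcj" (len 8), cursors c4@0 c1@1 c2@4 c3@6, authorship 1..2.3..
After op 3 (insert('x')): buffer="xtxbktxvtxcj" (len 12), cursors c4@1 c1@3 c2@7 c3@10, authorship 411..22.33..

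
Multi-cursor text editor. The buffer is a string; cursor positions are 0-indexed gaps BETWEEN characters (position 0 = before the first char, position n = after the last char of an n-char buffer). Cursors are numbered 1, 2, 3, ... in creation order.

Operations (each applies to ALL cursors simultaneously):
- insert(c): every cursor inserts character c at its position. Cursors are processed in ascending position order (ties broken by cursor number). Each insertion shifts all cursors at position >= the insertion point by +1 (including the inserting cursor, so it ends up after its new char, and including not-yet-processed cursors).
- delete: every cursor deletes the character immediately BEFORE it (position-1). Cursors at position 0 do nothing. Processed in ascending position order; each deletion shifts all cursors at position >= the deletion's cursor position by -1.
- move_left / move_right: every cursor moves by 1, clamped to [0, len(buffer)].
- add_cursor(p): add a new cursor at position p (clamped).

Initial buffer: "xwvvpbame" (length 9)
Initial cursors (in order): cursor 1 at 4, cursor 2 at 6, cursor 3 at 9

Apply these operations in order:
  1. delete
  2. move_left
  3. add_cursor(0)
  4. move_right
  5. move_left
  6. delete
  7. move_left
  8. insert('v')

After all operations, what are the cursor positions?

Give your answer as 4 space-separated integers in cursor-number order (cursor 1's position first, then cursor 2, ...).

Answer: 3 3 5 3

Derivation:
After op 1 (delete): buffer="xwvpam" (len 6), cursors c1@3 c2@4 c3@6, authorship ......
After op 2 (move_left): buffer="xwvpam" (len 6), cursors c1@2 c2@3 c3@5, authorship ......
After op 3 (add_cursor(0)): buffer="xwvpam" (len 6), cursors c4@0 c1@2 c2@3 c3@5, authorship ......
After op 4 (move_right): buffer="xwvpam" (len 6), cursors c4@1 c1@3 c2@4 c3@6, authorship ......
After op 5 (move_left): buffer="xwvpam" (len 6), cursors c4@0 c1@2 c2@3 c3@5, authorship ......
After op 6 (delete): buffer="xpm" (len 3), cursors c4@0 c1@1 c2@1 c3@2, authorship ...
After op 7 (move_left): buffer="xpm" (len 3), cursors c1@0 c2@0 c4@0 c3@1, authorship ...
After op 8 (insert('v')): buffer="vvvxvpm" (len 7), cursors c1@3 c2@3 c4@3 c3@5, authorship 124.3..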